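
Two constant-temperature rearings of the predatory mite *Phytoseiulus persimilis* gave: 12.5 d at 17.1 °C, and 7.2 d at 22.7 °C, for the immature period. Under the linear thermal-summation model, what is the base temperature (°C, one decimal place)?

9.5 °C

Equal thermal constants: D₁(T₁ − T_b) = D₂(T₂ − T_b).
12.5·(17.1 − T_b) = 7.2·(22.7 − T_b)
T_b = (12.5·17.1 − 7.2·22.7) / (12.5 − 7.2) = 50.31 / 5.3 = 9.492 °C ≈ 9.5 °C.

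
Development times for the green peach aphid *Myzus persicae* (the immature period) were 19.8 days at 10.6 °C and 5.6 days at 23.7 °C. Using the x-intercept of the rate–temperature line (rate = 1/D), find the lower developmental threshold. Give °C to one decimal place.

5.4 °C

Linear rate model ⇒ the product D·(T − T_b) is constant across temperatures.
19.8·(10.6 − T_b) = 5.6·(23.7 − T_b)
T_b = (19.8·10.6 − 5.6·23.7) / (19.8 − 5.6) = 77.16 / 14.2 = 5.434 °C ≈ 5.4 °C.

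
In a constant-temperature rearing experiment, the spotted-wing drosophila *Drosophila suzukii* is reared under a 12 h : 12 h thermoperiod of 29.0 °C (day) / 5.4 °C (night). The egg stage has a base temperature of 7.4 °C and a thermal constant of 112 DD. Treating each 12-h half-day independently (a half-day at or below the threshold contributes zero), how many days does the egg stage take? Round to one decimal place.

10.4 days

Day half: max(0, 29.0 − 7.4) × 0.5 = 21.6 × 0.5 = 10.80 DD.
Night half: max(0, 5.4 − 7.4) × 0.5 = 0.0 × 0.5 = 0.00 DD.
Per 24 h: 10.80 DD/day.
Duration = 112 / 10.80 = 10.370 ≈ 10.4 days.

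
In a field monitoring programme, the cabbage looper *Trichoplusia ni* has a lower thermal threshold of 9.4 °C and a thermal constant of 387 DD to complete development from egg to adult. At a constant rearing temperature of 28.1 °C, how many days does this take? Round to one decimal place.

Daily accumulation = 28.1 − 9.4 = 18.7 DD/day.
Duration = 387 / 18.7 = 20.695 ≈ 20.7 days.

20.7 days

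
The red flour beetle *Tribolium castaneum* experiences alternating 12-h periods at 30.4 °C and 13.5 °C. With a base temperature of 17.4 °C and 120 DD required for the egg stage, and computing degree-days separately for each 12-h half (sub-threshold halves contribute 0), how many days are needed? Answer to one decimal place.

18.5 days

Day half: max(0, 30.4 − 17.4) × 0.5 = 13.0 × 0.5 = 6.50 DD.
Night half: max(0, 13.5 − 17.4) × 0.5 = 0.0 × 0.5 = 0.00 DD.
Per 24 h: 6.50 DD/day.
Duration = 120 / 6.50 = 18.462 ≈ 18.5 days.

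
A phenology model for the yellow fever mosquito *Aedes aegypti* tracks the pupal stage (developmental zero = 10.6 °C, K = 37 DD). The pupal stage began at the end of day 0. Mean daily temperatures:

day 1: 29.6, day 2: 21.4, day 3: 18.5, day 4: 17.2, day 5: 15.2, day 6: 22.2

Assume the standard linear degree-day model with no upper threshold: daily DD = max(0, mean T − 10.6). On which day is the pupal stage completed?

Daily DD above 10.6 °C: 19.0, 10.8, 7.9, 6.6, 4.6, 11.6.
Cumulative: 19.0, 29.8, 37.7, 44.3, 48.9, 60.5.
The total first reaches 37 DD on day 3.

day 3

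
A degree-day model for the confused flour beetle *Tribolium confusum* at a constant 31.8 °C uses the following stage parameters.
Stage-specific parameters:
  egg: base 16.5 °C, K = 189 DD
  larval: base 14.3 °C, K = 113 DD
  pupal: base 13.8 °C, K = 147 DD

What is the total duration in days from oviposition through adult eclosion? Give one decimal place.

27.0 days

egg: 189 / (31.8 − 16.5) = 189 / 15.3 = 12.353 d.
larval: 113 / (31.8 − 14.3) = 113 / 17.5 = 6.457 d.
pupal: 147 / (31.8 − 13.8) = 147 / 18.0 = 8.167 d.
Sum = 26.977 ≈ 27.0 days.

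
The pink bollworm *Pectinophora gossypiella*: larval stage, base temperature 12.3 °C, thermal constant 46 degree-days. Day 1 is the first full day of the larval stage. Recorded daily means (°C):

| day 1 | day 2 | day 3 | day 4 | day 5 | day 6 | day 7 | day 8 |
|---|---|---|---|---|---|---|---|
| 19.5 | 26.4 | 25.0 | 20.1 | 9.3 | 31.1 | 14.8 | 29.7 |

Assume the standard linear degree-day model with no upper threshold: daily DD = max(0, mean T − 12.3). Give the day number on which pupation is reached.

day 6

Daily DD above 12.3 °C: 7.2, 14.1, 12.7, 7.8, 0.0, 18.8, 2.5, 17.4.
Cumulative: 7.2, 21.3, 34.0, 41.8, 41.8, 60.6, 63.1, 80.5.
The total first reaches 46 DD on day 6.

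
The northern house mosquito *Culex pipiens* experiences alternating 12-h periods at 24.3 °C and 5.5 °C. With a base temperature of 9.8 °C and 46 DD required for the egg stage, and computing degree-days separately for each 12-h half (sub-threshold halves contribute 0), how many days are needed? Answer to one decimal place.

Day half: max(0, 24.3 − 9.8) × 0.5 = 14.5 × 0.5 = 7.25 DD.
Night half: max(0, 5.5 − 9.8) × 0.5 = 0.0 × 0.5 = 0.00 DD.
Per 24 h: 7.25 DD/day.
Duration = 46 / 7.25 = 6.345 ≈ 6.3 days.

6.3 days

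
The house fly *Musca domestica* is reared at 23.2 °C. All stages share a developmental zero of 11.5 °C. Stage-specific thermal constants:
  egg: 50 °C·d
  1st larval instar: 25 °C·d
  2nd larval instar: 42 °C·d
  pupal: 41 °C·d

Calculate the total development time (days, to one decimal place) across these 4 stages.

13.5 days

Daily accumulation at 23.2 °C = 23.2 − 11.5 = 11.7 DD/day.
Total K = 50 + 25 + 42 + 41 = 158 DD.
Total duration = 158 / 11.7 = 13.504 ≈ 13.5 days.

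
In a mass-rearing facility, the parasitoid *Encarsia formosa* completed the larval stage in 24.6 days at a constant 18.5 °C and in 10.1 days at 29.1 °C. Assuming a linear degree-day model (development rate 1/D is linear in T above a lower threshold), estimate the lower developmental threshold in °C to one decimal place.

11.1 °C

Linear rate model ⇒ the product D·(T − T_b) is constant across temperatures.
24.6·(18.5 − T_b) = 10.1·(29.1 − T_b)
T_b = (24.6·18.5 − 10.1·29.1) / (24.6 − 10.1) = 161.19 / 14.5 = 11.117 °C ≈ 11.1 °C.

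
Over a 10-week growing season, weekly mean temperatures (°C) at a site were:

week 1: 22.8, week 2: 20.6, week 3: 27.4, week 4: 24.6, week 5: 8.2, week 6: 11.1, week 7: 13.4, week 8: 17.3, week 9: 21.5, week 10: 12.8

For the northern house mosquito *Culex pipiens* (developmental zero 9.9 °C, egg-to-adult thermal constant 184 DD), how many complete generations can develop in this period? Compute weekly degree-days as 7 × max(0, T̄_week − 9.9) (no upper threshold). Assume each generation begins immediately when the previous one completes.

3 generations

Weekly DD (7 × max(0, T̄ − 9.9)): 90.3, 74.9, 122.5, 102.9, 0.0, 8.4, 24.5, 51.8, 81.2, 20.3.
Season total = 576.8 DD.
Complete generations = ⌊576.8 / 184⌋ = 3.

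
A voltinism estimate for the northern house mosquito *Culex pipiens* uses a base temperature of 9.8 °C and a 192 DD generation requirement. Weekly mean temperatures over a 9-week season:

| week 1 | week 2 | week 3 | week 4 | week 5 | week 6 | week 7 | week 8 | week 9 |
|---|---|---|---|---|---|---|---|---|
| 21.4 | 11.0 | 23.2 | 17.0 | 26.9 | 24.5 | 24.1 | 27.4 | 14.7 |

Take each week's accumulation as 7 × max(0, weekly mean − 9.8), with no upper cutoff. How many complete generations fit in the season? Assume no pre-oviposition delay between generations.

Weekly DD (7 × max(0, T̄ − 9.8)): 81.2, 8.4, 93.8, 50.4, 119.7, 102.9, 100.1, 123.2, 34.3.
Season total = 714.0 DD.
Complete generations = ⌊714.0 / 192⌋ = 3.

3 generations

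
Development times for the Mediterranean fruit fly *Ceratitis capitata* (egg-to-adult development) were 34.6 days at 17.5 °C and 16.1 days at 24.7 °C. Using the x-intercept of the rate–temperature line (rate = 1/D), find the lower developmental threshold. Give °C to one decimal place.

11.2 °C

Linear rate model ⇒ the product D·(T − T_b) is constant across temperatures.
34.6·(17.5 − T_b) = 16.1·(24.7 − T_b)
T_b = (34.6·17.5 − 16.1·24.7) / (34.6 − 16.1) = 207.83 / 18.5 = 11.234 °C ≈ 11.2 °C.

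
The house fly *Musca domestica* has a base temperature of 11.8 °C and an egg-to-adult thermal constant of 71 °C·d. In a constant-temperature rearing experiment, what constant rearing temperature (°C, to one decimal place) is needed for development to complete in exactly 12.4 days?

Required daily accumulation = 71 / 12.4 = 5.726 DD/day.
T = T_base + 5.726 = 11.8 + 5.726 = 17.526 ≈ 17.5 °C.

17.5 °C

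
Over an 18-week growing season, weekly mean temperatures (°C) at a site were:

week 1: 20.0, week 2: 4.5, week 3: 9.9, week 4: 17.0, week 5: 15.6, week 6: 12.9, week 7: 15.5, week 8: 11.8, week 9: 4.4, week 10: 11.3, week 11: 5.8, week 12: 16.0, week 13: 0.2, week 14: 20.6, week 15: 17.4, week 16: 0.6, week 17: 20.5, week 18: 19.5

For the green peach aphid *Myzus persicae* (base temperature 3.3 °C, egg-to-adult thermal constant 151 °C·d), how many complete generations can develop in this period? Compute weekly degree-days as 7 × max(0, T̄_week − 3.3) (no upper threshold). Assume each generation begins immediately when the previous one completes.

7 generations

Weekly DD (7 × max(0, T̄ − 3.3)): 116.9, 8.4, 46.2, 95.9, 86.1, 67.2, 85.4, 59.5, 7.7, 56.0, 17.5, 88.9, 0.0, 121.1, 98.7, 0.0, 120.4, 113.4.
Season total = 1189.3 DD.
Complete generations = ⌊1189.3 / 151⌋ = 7.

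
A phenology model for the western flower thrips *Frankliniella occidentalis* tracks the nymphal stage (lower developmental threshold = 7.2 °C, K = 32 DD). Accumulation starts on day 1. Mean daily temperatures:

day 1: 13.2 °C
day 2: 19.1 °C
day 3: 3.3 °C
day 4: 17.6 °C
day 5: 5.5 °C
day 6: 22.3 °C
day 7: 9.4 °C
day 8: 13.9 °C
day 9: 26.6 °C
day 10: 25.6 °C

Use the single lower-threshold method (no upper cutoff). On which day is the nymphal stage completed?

day 6

Daily DD above 7.2 °C: 6.0, 11.9, 0.0, 10.4, 0.0, 15.1, 2.2, 6.7, 19.4, 18.4.
Cumulative: 6.0, 17.9, 17.9, 28.3, 28.3, 43.4, 45.6, 52.3, 71.7, 90.1.
The total first reaches 32 DD on day 6.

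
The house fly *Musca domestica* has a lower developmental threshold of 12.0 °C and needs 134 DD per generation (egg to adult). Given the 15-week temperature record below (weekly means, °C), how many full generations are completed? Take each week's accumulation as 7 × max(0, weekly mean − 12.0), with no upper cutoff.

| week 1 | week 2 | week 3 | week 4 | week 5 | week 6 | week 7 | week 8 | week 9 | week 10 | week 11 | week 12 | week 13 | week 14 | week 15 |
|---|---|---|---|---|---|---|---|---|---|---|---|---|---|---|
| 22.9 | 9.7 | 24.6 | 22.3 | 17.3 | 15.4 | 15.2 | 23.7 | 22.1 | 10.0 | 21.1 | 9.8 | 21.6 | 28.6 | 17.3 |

5 generations

Weekly DD (7 × max(0, T̄ − 12.0)): 76.3, 0.0, 88.2, 72.1, 37.1, 23.8, 22.4, 81.9, 70.7, 0.0, 63.7, 0.0, 67.2, 116.2, 37.1.
Season total = 756.7 DD.
Complete generations = ⌊756.7 / 134⌋ = 5.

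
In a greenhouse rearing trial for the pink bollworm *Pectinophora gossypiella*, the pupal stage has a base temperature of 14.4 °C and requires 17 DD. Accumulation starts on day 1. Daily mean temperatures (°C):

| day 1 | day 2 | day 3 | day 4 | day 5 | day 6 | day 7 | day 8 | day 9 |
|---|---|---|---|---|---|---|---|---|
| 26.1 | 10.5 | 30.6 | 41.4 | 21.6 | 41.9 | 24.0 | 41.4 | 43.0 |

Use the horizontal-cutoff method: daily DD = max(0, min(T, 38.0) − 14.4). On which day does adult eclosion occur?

Daily DD above 14.4 °C (capped at 23.6): 11.7, 0.0, 16.2, 23.6, 7.2, 23.6, 9.6, 23.6, 23.6.
Cumulative: 11.7, 11.7, 27.9, 51.5, 58.7, 82.3, 91.9, 115.5, 139.1.
The total first reaches 17 DD on day 3.

day 3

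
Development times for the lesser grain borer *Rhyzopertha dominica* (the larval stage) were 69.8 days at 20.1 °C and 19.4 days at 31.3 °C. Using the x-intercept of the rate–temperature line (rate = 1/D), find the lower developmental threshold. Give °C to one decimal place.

15.8 °C

Under the model K = D·(T − T_b), so D₁·(T₁ − T_b) = D₂·(T₂ − T_b).
69.8·(20.1 − T_b) = 19.4·(31.3 − T_b)
T_b = (69.8·20.1 − 19.4·31.3) / (69.8 − 19.4) = 795.76 / 50.4 = 15.789 °C ≈ 15.8 °C.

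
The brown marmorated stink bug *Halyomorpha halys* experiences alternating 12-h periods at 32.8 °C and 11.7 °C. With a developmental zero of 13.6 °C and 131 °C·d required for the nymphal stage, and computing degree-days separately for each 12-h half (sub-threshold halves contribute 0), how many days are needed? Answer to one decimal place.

Day half: max(0, 32.8 − 13.6) × 0.5 = 19.2 × 0.5 = 9.60 DD.
Night half: max(0, 11.7 − 13.6) × 0.5 = 0.0 × 0.5 = 0.00 DD.
Per 24 h: 9.60 DD/day.
Duration = 131 / 9.60 = 13.646 ≈ 13.6 days.

13.6 days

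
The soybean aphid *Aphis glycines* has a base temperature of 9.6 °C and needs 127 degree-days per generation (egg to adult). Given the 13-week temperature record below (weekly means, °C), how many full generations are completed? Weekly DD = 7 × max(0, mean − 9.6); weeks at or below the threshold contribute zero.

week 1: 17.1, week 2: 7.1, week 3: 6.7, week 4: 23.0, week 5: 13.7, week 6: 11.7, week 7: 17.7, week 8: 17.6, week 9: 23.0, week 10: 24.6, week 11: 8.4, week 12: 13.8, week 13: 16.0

4 generations

Weekly DD (7 × max(0, T̄ − 9.6)): 52.5, 0.0, 0.0, 93.8, 28.7, 14.7, 56.7, 56.0, 93.8, 105.0, 0.0, 29.4, 44.8.
Season total = 575.4 DD.
Complete generations = ⌊575.4 / 127⌋ = 4.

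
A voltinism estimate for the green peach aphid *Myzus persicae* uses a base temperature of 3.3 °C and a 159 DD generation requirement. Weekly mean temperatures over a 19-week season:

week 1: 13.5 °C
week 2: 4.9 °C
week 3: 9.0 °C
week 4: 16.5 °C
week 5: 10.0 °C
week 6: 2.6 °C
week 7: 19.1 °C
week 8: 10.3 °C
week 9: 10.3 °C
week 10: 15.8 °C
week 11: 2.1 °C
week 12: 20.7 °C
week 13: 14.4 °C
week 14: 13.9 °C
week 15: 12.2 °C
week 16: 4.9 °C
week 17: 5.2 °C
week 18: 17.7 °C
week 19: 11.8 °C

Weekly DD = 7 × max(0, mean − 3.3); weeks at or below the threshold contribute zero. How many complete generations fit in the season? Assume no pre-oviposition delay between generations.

6 generations

Weekly DD (7 × max(0, T̄ − 3.3)): 71.4, 11.2, 39.9, 92.4, 46.9, 0.0, 110.6, 49.0, 49.0, 87.5, 0.0, 121.8, 77.7, 74.2, 62.3, 11.2, 13.3, 100.8, 59.5.
Season total = 1078.7 DD.
Complete generations = ⌊1078.7 / 159⌋ = 6.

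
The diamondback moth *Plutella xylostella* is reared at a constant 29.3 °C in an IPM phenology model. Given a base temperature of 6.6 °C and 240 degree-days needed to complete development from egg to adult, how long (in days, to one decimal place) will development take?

10.6 days

Daily accumulation = 29.3 − 6.6 = 22.7 DD/day.
Duration = 240 / 22.7 = 10.573 ≈ 10.6 days.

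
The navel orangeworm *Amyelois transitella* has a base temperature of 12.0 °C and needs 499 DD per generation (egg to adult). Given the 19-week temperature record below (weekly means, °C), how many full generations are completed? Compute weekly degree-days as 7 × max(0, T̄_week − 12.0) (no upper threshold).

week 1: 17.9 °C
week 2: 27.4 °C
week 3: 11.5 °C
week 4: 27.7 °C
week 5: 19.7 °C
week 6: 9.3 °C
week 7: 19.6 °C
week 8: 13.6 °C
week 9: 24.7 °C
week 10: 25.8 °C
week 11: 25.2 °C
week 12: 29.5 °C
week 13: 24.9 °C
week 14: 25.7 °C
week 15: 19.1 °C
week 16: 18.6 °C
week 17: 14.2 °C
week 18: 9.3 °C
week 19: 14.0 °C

Weekly DD (7 × max(0, T̄ − 12.0)): 41.3, 107.8, 0.0, 109.9, 53.9, 0.0, 53.2, 11.2, 88.9, 96.6, 92.4, 122.5, 90.3, 95.9, 49.7, 46.2, 15.4, 0.0, 14.0.
Season total = 1089.2 DD.
Complete generations = ⌊1089.2 / 499⌋ = 2.

2 generations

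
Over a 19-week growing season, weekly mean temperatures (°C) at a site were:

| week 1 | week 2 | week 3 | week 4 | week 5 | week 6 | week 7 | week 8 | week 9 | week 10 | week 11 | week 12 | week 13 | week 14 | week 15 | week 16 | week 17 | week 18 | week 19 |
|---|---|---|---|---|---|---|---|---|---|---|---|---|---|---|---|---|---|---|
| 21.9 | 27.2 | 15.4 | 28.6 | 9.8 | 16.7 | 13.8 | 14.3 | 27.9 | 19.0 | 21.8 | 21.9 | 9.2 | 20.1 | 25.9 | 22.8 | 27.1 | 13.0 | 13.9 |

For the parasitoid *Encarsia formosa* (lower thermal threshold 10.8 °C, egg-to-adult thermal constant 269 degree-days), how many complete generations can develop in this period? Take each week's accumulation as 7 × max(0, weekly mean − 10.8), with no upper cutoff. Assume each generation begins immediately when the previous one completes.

4 generations

Weekly DD (7 × max(0, T̄ − 10.8)): 77.7, 114.8, 32.2, 124.6, 0.0, 41.3, 21.0, 24.5, 119.7, 57.4, 77.0, 77.7, 0.0, 65.1, 105.7, 84.0, 114.1, 15.4, 21.7.
Season total = 1173.9 DD.
Complete generations = ⌊1173.9 / 269⌋ = 4.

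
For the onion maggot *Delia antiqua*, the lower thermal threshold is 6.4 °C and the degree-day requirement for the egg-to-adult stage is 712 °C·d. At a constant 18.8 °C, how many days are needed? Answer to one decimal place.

57.4 days

Daily accumulation = 18.8 − 6.4 = 12.4 DD/day.
Duration = 712 / 12.4 = 57.419 ≈ 57.4 days.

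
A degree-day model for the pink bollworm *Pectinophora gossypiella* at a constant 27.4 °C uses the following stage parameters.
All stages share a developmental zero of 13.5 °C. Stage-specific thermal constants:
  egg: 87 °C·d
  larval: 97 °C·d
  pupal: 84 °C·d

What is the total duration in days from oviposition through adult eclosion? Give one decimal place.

Daily accumulation at 27.4 °C = 27.4 − 13.5 = 13.9 DD/day.
Total K = 87 + 97 + 84 = 268 DD.
Total duration = 268 / 13.9 = 19.281 ≈ 19.3 days.

19.3 days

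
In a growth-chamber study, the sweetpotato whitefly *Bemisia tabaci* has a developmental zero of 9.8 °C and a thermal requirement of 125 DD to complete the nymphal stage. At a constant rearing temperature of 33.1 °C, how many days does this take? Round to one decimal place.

Daily accumulation = 33.1 − 9.8 = 23.3 DD/day.
Duration = 125 / 23.3 = 5.365 ≈ 5.4 days.

5.4 days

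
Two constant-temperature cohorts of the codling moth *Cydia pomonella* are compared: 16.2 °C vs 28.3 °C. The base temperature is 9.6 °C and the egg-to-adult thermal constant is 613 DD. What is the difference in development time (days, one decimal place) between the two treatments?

60.1 days

At 16.2 °C: 613 / (16.2 − 9.6) = 613 / 6.6 = 92.879 d.
At 28.3 °C: 613 / (28.3 − 9.6) = 613 / 18.7 = 32.781 d.
Difference = |92.879 − 32.781| = 60.098 ≈ 60.1 days.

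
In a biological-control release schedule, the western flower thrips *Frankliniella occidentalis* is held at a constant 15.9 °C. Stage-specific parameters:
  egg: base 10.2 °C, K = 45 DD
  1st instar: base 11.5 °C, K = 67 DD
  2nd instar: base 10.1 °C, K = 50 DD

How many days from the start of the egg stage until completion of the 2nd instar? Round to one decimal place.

egg: 45 / (15.9 − 10.2) = 45 / 5.7 = 7.895 d.
1st instar: 67 / (15.9 − 11.5) = 67 / 4.4 = 15.227 d.
2nd instar: 50 / (15.9 − 10.1) = 50 / 5.8 = 8.621 d.
Sum = 31.743 ≈ 31.7 days.

31.7 days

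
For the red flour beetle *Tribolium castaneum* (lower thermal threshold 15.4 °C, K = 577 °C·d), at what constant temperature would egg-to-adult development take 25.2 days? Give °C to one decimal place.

Required daily accumulation = 577 / 25.2 = 22.897 DD/day.
T = T_base + 22.897 = 15.4 + 22.897 = 38.297 ≈ 38.3 °C.

38.3 °C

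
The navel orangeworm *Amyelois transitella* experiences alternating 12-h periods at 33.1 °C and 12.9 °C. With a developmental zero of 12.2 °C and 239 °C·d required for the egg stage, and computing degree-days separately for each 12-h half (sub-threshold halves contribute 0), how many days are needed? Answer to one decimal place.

Day half: max(0, 33.1 − 12.2) × 0.5 = 20.9 × 0.5 = 10.45 DD.
Night half: max(0, 12.9 − 12.2) × 0.5 = 0.7 × 0.5 = 0.35 DD.
Per 24 h: 10.80 DD/day.
Duration = 239 / 10.80 = 22.130 ≈ 22.1 days.

22.1 days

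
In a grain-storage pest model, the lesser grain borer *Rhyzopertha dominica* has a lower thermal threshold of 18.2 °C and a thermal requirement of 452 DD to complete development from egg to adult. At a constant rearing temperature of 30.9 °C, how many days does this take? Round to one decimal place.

35.6 days

Daily accumulation = 30.9 − 18.2 = 12.7 DD/day.
Duration = 452 / 12.7 = 35.591 ≈ 35.6 days.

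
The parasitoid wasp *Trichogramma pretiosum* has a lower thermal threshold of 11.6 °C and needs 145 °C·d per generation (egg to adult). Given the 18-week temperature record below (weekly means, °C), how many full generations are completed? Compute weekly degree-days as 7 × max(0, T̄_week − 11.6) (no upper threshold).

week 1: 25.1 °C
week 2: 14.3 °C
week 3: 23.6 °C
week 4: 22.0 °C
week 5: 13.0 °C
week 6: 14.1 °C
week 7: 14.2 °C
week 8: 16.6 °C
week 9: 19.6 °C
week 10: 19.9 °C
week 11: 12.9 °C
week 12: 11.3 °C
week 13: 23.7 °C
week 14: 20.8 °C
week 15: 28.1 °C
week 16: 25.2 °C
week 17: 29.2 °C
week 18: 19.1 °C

Weekly DD (7 × max(0, T̄ − 11.6)): 94.5, 18.9, 84.0, 72.8, 9.8, 17.5, 18.2, 35.0, 56.0, 58.1, 9.1, 0.0, 84.7, 64.4, 115.5, 95.2, 123.2, 52.5.
Season total = 1009.4 DD.
Complete generations = ⌊1009.4 / 145⌋ = 6.

6 generations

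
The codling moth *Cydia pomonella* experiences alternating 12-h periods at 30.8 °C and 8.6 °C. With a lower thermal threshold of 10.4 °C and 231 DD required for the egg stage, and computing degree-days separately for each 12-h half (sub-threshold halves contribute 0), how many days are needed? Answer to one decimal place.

22.6 days

Day half: max(0, 30.8 − 10.4) × 0.5 = 20.4 × 0.5 = 10.20 DD.
Night half: max(0, 8.6 − 10.4) × 0.5 = 0.0 × 0.5 = 0.00 DD.
Per 24 h: 10.20 DD/day.
Duration = 231 / 10.20 = 22.647 ≈ 22.6 days.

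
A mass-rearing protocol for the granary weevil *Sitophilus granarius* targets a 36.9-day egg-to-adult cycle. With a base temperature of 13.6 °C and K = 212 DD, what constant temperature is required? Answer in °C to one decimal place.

19.3 °C

Required daily accumulation = 212 / 36.9 = 5.745 DD/day.
T = T_base + 5.745 = 13.6 + 5.745 = 19.345 ≈ 19.3 °C.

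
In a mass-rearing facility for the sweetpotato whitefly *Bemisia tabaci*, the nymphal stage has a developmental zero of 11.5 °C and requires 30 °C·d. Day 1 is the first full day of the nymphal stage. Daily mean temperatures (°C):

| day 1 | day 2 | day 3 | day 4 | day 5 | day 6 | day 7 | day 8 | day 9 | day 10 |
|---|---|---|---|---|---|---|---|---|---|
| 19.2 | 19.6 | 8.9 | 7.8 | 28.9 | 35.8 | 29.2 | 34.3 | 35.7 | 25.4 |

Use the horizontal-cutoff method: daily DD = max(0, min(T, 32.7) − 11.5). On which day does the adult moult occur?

day 5

Daily DD above 11.5 °C (capped at 21.2): 7.7, 8.1, 0.0, 0.0, 17.4, 21.2, 17.7, 21.2, 21.2, 13.9.
Cumulative: 7.7, 15.8, 15.8, 15.8, 33.2, 54.4, 72.1, 93.3, 114.5, 128.4.
The total first reaches 30 DD on day 5.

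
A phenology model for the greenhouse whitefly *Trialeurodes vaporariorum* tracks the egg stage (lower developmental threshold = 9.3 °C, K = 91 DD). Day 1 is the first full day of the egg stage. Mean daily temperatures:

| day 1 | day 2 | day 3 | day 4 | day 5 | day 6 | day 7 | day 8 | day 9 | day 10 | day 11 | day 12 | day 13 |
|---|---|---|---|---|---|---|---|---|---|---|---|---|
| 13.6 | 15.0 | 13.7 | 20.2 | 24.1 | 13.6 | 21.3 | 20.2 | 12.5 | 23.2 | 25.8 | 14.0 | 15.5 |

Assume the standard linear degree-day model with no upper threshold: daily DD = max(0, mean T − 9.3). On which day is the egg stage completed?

Daily DD above 9.3 °C: 4.3, 5.7, 4.4, 10.9, 14.8, 4.3, 12.0, 10.9, 3.2, 13.9, 16.5, 4.7, 6.2.
Cumulative: 4.3, 10.0, 14.4, 25.3, 40.1, 44.4, 56.4, 67.3, 70.5, 84.4, 100.9, 105.6, 111.8.
The total first reaches 91 DD on day 11.

day 11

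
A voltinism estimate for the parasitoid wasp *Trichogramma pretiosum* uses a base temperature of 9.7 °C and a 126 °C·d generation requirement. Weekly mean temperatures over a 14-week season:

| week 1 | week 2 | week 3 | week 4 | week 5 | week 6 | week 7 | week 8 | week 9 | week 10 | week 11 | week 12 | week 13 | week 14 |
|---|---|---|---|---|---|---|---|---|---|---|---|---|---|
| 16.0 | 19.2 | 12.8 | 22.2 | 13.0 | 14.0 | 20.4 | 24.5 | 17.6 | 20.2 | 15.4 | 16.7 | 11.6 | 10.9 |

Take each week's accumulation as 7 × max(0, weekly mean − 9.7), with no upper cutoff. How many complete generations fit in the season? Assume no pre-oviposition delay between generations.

5 generations

Weekly DD (7 × max(0, T̄ − 9.7)): 44.1, 66.5, 21.7, 87.5, 23.1, 30.1, 74.9, 103.6, 55.3, 73.5, 39.9, 49.0, 13.3, 8.4.
Season total = 690.9 DD.
Complete generations = ⌊690.9 / 126⌋ = 5.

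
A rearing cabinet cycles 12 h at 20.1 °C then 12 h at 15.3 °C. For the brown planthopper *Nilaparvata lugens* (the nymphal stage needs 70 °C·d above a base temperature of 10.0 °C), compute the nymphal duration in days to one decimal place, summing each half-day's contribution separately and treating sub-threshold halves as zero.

Day half: max(0, 20.1 − 10.0) × 0.5 = 10.1 × 0.5 = 5.05 DD.
Night half: max(0, 15.3 − 10.0) × 0.5 = 5.3 × 0.5 = 2.65 DD.
Per 24 h: 7.70 DD/day.
Duration = 70 / 7.70 = 9.091 ≈ 9.1 days.

9.1 days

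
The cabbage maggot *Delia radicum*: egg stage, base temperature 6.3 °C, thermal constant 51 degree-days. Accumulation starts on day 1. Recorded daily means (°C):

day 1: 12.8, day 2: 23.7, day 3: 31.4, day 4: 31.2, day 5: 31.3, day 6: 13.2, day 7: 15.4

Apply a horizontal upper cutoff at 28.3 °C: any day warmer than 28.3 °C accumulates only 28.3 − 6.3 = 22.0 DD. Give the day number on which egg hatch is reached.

day 4

Daily DD above 6.3 °C (capped at 22.0): 6.5, 17.4, 22.0, 22.0, 22.0, 6.9, 9.1.
Cumulative: 6.5, 23.9, 45.9, 67.9, 89.9, 96.8, 105.9.
The total first reaches 51 DD on day 4.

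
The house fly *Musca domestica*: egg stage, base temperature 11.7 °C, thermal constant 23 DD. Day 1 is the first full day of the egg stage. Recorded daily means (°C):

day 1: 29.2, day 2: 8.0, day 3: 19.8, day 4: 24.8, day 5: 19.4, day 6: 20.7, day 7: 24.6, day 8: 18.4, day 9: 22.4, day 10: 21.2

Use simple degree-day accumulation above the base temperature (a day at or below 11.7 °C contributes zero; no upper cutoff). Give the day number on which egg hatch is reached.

day 3

Daily DD above 11.7 °C: 17.5, 0.0, 8.1, 13.1, 7.7, 9.0, 12.9, 6.7, 10.7, 9.5.
Cumulative: 17.5, 17.5, 25.6, 38.7, 46.4, 55.4, 68.3, 75.0, 85.7, 95.2.
The total first reaches 23 DD on day 3.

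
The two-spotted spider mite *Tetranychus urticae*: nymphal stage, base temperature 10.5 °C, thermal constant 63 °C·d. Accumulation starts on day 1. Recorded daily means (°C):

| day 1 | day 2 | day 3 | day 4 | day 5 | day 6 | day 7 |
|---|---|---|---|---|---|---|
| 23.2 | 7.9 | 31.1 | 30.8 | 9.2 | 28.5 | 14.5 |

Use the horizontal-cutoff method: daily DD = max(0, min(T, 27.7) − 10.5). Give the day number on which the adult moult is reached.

day 6

Daily DD above 10.5 °C (capped at 17.2): 12.7, 0.0, 17.2, 17.2, 0.0, 17.2, 4.0.
Cumulative: 12.7, 12.7, 29.9, 47.1, 47.1, 64.3, 68.3.
The total first reaches 63 DD on day 6.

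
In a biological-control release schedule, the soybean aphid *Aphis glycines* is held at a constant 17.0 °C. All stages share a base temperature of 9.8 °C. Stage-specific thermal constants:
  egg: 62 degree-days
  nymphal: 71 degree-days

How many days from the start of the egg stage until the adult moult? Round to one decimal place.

18.5 days

Daily accumulation at 17.0 °C = 17.0 − 9.8 = 7.2 DD/day.
Total K = 62 + 71 = 133 DD.
Total duration = 133 / 7.2 = 18.472 ≈ 18.5 days.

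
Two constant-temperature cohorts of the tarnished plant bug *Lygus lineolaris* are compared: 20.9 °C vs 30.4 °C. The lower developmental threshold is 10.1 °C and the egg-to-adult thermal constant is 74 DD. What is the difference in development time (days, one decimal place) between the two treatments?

3.2 days

At 20.9 °C: 74 / (20.9 − 10.1) = 74 / 10.8 = 6.852 d.
At 30.4 °C: 74 / (30.4 − 10.1) = 74 / 20.3 = 3.645 d.
Difference = |6.852 − 3.645| = 3.207 ≈ 3.2 days.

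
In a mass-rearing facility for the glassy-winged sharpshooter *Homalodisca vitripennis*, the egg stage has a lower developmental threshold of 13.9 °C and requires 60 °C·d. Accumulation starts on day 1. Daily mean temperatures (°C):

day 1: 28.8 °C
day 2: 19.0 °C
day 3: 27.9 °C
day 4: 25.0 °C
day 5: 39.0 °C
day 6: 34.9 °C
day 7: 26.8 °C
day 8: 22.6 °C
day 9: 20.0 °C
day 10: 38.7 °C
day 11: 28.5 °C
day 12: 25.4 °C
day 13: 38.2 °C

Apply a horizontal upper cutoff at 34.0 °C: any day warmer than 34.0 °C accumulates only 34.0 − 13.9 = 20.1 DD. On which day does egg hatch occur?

Daily DD above 13.9 °C (capped at 20.1): 14.9, 5.1, 14.0, 11.1, 20.1, 20.1, 12.9, 8.7, 6.1, 20.1, 14.6, 11.5, 20.1.
Cumulative: 14.9, 20.0, 34.0, 45.1, 65.2, 85.3, 98.2, 106.9, 113.0, 133.1, 147.7, 159.2, 179.3.
The total first reaches 60 DD on day 5.

day 5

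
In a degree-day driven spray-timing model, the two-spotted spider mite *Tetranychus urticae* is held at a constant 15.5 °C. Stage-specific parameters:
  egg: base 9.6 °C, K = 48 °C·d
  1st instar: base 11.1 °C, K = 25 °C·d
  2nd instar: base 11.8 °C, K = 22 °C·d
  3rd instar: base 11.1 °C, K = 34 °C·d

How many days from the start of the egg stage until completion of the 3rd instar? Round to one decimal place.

egg: 48 / (15.5 − 9.6) = 48 / 5.9 = 8.136 d.
1st instar: 25 / (15.5 − 11.1) = 25 / 4.4 = 5.682 d.
2nd instar: 22 / (15.5 − 11.8) = 22 / 3.7 = 5.946 d.
3rd instar: 34 / (15.5 − 11.1) = 34 / 4.4 = 7.727 d.
Sum = 27.491 ≈ 27.5 days.

27.5 days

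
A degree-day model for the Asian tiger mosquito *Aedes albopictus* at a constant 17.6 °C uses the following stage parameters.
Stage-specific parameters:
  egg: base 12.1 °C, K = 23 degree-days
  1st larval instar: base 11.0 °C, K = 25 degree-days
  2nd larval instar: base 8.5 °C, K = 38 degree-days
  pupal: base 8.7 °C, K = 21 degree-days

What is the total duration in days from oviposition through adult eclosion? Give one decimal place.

egg: 23 / (17.6 − 12.1) = 23 / 5.5 = 4.182 d.
1st larval instar: 25 / (17.6 − 11.0) = 25 / 6.6 = 3.788 d.
2nd larval instar: 38 / (17.6 − 8.5) = 38 / 9.1 = 4.176 d.
pupal: 21 / (17.6 − 8.7) = 21 / 8.9 = 2.360 d.
Sum = 14.505 ≈ 14.5 days.

14.5 days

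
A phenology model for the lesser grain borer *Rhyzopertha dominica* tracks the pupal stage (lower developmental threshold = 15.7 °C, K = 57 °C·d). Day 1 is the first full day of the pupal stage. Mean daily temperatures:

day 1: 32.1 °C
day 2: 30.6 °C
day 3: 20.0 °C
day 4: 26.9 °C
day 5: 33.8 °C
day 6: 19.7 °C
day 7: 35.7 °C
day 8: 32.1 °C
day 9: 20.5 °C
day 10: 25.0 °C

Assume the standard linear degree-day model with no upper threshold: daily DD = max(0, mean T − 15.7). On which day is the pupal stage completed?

day 5

Daily DD above 15.7 °C: 16.4, 14.9, 4.3, 11.2, 18.1, 4.0, 20.0, 16.4, 4.8, 9.3.
Cumulative: 16.4, 31.3, 35.6, 46.8, 64.9, 68.9, 88.9, 105.3, 110.1, 119.4.
The total first reaches 57 DD on day 5.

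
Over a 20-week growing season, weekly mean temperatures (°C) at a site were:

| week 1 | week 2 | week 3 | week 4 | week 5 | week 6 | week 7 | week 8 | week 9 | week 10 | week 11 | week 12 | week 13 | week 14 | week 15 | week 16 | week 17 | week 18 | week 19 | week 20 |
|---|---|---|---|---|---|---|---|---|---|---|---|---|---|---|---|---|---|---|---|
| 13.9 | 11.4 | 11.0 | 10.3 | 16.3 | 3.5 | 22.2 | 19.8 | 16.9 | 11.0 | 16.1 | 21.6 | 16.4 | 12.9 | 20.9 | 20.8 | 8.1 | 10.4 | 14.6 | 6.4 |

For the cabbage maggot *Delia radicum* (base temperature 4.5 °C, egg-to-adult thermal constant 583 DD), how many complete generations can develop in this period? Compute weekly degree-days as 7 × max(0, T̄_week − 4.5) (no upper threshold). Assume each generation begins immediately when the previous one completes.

2 generations

Weekly DD (7 × max(0, T̄ − 4.5)): 65.8, 48.3, 45.5, 40.6, 82.6, 0.0, 123.9, 107.1, 86.8, 45.5, 81.2, 119.7, 83.3, 58.8, 114.8, 114.1, 25.2, 41.3, 70.7, 13.3.
Season total = 1368.5 DD.
Complete generations = ⌊1368.5 / 583⌋ = 2.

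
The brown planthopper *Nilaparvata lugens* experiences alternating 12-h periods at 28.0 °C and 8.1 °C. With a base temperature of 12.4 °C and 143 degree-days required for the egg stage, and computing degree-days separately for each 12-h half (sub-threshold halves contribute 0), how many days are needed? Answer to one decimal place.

Day half: max(0, 28.0 − 12.4) × 0.5 = 15.6 × 0.5 = 7.80 DD.
Night half: max(0, 8.1 − 12.4) × 0.5 = 0.0 × 0.5 = 0.00 DD.
Per 24 h: 7.80 DD/day.
Duration = 143 / 7.80 = 18.333 ≈ 18.3 days.

18.3 days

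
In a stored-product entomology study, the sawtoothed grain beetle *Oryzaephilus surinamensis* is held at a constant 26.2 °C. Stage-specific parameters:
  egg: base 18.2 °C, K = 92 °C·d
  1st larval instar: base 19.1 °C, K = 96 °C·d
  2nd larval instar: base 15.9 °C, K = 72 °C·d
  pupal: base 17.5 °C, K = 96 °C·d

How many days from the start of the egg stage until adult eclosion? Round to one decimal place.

43.0 days

egg: 92 / (26.2 − 18.2) = 92 / 8.0 = 11.500 d.
1st larval instar: 96 / (26.2 − 19.1) = 96 / 7.1 = 13.521 d.
2nd larval instar: 72 / (26.2 − 15.9) = 72 / 10.3 = 6.990 d.
pupal: 96 / (26.2 − 17.5) = 96 / 8.7 = 11.034 d.
Sum = 43.046 ≈ 43.0 days.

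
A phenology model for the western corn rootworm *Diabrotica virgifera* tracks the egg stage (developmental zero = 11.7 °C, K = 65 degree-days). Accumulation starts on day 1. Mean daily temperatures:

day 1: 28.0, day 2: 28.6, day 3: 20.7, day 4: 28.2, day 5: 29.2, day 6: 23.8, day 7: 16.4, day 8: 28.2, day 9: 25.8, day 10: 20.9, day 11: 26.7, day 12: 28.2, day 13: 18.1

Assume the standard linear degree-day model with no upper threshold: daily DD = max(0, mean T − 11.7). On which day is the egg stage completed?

Daily DD above 11.7 °C: 16.3, 16.9, 9.0, 16.5, 17.5, 12.1, 4.7, 16.5, 14.1, 9.2, 15.0, 16.5, 6.4.
Cumulative: 16.3, 33.2, 42.2, 58.7, 76.2, 88.3, 93.0, 109.5, 123.6, 132.8, 147.8, 164.3, 170.7.
The total first reaches 65 DD on day 5.

day 5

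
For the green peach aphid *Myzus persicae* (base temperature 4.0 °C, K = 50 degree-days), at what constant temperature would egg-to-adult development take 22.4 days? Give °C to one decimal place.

Required daily accumulation = 50 / 22.4 = 2.232 DD/day.
T = T_base + 2.232 = 4.0 + 2.232 = 6.232 ≈ 6.2 °C.

6.2 °C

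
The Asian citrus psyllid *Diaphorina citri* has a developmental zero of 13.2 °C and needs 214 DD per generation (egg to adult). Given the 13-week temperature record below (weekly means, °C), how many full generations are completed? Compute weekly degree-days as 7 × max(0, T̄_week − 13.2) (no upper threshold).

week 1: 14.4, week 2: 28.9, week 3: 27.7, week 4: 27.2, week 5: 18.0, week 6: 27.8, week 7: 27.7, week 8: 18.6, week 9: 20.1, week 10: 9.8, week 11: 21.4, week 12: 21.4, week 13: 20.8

3 generations

Weekly DD (7 × max(0, T̄ − 13.2)): 8.4, 109.9, 101.5, 98.0, 33.6, 102.2, 101.5, 37.8, 48.3, 0.0, 57.4, 57.4, 53.2.
Season total = 809.2 DD.
Complete generations = ⌊809.2 / 214⌋ = 3.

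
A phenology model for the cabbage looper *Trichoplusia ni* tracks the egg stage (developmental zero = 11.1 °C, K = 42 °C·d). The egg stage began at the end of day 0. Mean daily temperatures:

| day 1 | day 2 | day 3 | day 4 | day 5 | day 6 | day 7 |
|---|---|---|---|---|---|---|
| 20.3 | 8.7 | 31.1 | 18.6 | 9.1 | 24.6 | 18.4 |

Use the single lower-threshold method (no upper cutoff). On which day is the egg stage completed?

Daily DD above 11.1 °C: 9.2, 0.0, 20.0, 7.5, 0.0, 13.5, 7.3.
Cumulative: 9.2, 9.2, 29.2, 36.7, 36.7, 50.2, 57.5.
The total first reaches 42 DD on day 6.

day 6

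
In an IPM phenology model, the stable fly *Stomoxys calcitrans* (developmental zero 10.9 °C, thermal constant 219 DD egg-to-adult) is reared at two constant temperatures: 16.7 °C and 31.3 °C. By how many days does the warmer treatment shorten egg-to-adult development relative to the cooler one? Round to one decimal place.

27.0 days

At 16.7 °C: 219 / (16.7 − 10.9) = 219 / 5.8 = 37.759 d.
At 31.3 °C: 219 / (31.3 − 10.9) = 219 / 20.4 = 10.735 d.
Difference = |37.759 − 10.735| = 27.023 ≈ 27.0 days.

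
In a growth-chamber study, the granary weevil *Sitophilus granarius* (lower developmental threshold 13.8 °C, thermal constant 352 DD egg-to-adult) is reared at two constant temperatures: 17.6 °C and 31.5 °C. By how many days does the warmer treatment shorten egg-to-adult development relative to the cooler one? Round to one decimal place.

At 17.6 °C: 352 / (17.6 − 13.8) = 352 / 3.8 = 92.632 d.
At 31.5 °C: 352 / (31.5 − 13.8) = 352 / 17.7 = 19.887 d.
Difference = |92.632 − 19.887| = 72.745 ≈ 72.7 days.

72.7 days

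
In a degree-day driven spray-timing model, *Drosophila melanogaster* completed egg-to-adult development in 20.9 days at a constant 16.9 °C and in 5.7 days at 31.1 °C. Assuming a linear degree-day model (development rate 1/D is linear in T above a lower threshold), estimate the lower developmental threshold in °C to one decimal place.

Equal thermal constants: D₁(T₁ − T_b) = D₂(T₂ − T_b).
20.9·(16.9 − T_b) = 5.7·(31.1 − T_b)
T_b = (20.9·16.9 − 5.7·31.1) / (20.9 − 5.7) = 175.94 / 15.2 = 11.575 °C ≈ 11.6 °C.

11.6 °C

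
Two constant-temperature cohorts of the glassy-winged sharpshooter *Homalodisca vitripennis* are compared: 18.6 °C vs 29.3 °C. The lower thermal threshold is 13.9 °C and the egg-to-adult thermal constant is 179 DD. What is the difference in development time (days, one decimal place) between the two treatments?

At 18.6 °C: 179 / (18.6 − 13.9) = 179 / 4.7 = 38.085 d.
At 29.3 °C: 179 / (29.3 − 13.9) = 179 / 15.4 = 11.623 d.
Difference = |38.085 − 11.623| = 26.462 ≈ 26.5 days.

26.5 days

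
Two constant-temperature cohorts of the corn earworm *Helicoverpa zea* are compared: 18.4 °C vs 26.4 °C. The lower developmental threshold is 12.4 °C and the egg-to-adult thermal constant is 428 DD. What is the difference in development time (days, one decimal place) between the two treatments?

40.8 days

At 18.4 °C: 428 / (18.4 − 12.4) = 428 / 6.0 = 71.333 d.
At 26.4 °C: 428 / (26.4 − 12.4) = 428 / 14.0 = 30.571 d.
Difference = |71.333 − 30.571| = 40.762 ≈ 40.8 days.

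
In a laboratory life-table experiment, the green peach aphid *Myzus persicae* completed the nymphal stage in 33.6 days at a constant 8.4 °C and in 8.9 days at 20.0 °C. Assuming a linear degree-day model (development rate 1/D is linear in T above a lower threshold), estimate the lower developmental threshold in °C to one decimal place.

4.2 °C

Linear rate model ⇒ the product D·(T − T_b) is constant across temperatures.
33.6·(8.4 − T_b) = 8.9·(20.0 − T_b)
T_b = (33.6·8.4 − 8.9·20.0) / (33.6 − 8.9) = 104.24 / 24.7 = 4.220 °C ≈ 4.2 °C.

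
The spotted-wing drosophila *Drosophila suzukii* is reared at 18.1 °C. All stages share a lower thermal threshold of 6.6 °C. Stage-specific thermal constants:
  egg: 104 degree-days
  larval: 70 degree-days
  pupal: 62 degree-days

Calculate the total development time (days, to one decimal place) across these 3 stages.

20.5 days

Daily accumulation at 18.1 °C = 18.1 − 6.6 = 11.5 DD/day.
Total K = 104 + 70 + 62 = 236 DD.
Total duration = 236 / 11.5 = 20.522 ≈ 20.5 days.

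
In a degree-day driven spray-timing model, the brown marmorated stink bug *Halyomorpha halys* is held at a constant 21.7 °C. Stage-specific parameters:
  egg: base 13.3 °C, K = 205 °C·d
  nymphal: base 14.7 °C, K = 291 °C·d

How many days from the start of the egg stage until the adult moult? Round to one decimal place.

egg: 205 / (21.7 − 13.3) = 205 / 8.4 = 24.405 d.
nymphal: 291 / (21.7 − 14.7) = 291 / 7.0 = 41.571 d.
Sum = 65.976 ≈ 66.0 days.

66.0 days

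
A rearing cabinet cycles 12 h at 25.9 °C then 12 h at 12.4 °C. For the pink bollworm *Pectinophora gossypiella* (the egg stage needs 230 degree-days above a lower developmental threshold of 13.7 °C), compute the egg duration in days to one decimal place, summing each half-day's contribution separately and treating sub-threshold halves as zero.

37.7 days

Day half: max(0, 25.9 − 13.7) × 0.5 = 12.2 × 0.5 = 6.10 DD.
Night half: max(0, 12.4 − 13.7) × 0.5 = 0.0 × 0.5 = 0.00 DD.
Per 24 h: 6.10 DD/day.
Duration = 230 / 6.10 = 37.705 ≈ 37.7 days.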